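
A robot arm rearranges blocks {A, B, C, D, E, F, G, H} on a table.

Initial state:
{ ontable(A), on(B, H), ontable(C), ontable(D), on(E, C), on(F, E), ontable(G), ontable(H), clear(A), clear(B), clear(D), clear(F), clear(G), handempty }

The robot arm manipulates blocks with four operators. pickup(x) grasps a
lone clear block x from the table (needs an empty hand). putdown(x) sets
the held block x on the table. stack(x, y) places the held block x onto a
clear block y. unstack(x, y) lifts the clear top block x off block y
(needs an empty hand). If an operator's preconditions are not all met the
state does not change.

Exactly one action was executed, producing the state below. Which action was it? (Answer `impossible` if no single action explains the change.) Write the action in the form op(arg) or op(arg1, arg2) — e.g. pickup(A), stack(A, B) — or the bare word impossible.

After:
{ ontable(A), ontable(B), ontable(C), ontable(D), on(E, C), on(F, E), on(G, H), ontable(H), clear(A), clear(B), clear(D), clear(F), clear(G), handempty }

target: towers=[A; B; C/E/F; D; H/G] holding=-
         pickup(G) → towers=[A; C/E/F; D; H/B] holding=G
         pickup(A) → towers=[C/E/F; D; G; H/B] holding=A
     unstack(B, H) → towers=[A; C/E/F; D; G; H] holding=B
     unstack(F, E) → towers=[A; C/E; D; G; H/B] holding=F
         pickup(D) → towers=[A; C/E/F; G; H/B] holding=D
none of the 5 applicable actions match → impossible

impossible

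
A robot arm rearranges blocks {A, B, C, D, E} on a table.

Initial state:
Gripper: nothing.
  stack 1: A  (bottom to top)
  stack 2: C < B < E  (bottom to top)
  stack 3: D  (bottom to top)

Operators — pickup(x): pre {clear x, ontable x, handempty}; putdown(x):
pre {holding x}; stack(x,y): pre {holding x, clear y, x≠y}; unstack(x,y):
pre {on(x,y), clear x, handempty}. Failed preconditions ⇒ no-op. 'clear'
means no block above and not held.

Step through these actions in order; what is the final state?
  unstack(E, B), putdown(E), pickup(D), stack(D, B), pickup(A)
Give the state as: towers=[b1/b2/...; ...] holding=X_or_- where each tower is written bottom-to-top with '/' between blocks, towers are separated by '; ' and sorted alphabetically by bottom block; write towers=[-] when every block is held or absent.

towers=[C/B/D; E] holding=A

step 1 (unstack(E, B)): towers=[A; C/B; D] holding=E
step 2 (putdown(E)): towers=[A; C/B; D; E] holding=-
step 3 (pickup(D)): towers=[A; C/B; E] holding=D
step 4 (stack(D, B)): towers=[A; C/B/D; E] holding=-
step 5 (pickup(A)): towers=[C/B/D; E] holding=A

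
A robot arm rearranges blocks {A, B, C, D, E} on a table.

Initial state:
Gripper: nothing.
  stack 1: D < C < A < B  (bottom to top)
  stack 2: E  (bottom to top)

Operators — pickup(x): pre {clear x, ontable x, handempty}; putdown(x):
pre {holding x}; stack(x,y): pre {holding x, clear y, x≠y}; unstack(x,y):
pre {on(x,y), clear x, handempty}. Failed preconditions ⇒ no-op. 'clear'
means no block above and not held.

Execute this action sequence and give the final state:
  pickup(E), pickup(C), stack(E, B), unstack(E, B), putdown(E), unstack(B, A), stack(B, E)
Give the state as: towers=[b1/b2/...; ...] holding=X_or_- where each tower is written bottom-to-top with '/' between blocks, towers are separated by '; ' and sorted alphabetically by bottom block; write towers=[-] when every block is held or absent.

step 1 (pickup(E)): towers=[D/C/A/B] holding=E
step 2 (pickup(C)) [no-op]: towers=[D/C/A/B] holding=E
step 3 (stack(E, B)): towers=[D/C/A/B/E] holding=-
step 4 (unstack(E, B)): towers=[D/C/A/B] holding=E
step 5 (putdown(E)): towers=[D/C/A/B; E] holding=-
step 6 (unstack(B, A)): towers=[D/C/A; E] holding=B
step 7 (stack(B, E)): towers=[D/C/A; E/B] holding=-

towers=[D/C/A; E/B] holding=-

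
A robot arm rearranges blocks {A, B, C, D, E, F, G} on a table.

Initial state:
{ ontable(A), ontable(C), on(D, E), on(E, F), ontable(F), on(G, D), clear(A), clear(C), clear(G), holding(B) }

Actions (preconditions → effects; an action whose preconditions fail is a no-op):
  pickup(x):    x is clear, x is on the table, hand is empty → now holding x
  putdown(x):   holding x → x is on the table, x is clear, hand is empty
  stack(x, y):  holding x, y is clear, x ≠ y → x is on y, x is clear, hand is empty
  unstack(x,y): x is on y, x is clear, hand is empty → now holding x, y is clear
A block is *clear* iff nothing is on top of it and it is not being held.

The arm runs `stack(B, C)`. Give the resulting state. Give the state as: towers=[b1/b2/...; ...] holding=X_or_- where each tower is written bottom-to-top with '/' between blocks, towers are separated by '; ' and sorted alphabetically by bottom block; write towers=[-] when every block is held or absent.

before: towers=[A; C; F/E/D/G] holding=B
pre[stack(B, C)]: holding(B) ✓, clear(C) ✓, B≠C ✓
all met → apply stack(B, C)
after:  towers=[A; C/B; F/E/D/G] holding=-

towers=[A; C/B; F/E/D/G] holding=-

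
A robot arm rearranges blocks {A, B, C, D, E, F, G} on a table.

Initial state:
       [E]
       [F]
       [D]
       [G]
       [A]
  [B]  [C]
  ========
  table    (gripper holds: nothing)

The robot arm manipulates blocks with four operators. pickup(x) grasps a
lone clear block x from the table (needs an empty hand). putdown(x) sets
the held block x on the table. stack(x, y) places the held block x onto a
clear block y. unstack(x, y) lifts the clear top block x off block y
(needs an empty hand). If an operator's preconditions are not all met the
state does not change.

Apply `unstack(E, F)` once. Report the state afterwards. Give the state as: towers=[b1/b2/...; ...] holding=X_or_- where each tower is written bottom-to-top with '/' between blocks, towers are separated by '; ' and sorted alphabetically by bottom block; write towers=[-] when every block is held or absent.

before: towers=[B; C/A/G/D/F/E] holding=-
pre[unstack(E, F)]: on(E,F) yes, clear(E) yes, handempty yes
all met → apply unstack(E, F)
after:  towers=[B; C/A/G/D/F] holding=E

towers=[B; C/A/G/D/F] holding=E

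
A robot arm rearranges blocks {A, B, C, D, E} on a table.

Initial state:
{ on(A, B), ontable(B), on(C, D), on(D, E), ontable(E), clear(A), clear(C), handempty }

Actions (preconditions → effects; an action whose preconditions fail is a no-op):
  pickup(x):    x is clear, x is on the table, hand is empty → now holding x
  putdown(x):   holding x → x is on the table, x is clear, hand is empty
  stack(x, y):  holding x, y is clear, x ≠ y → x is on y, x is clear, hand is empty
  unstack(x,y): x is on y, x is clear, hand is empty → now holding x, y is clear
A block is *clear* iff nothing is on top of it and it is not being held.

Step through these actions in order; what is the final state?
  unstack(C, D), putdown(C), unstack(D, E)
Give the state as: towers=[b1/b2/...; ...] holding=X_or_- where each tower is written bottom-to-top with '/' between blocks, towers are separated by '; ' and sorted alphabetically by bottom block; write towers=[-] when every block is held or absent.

step 1 (unstack(C, D)): towers=[B/A; E/D] holding=C
step 2 (putdown(C)): towers=[B/A; C; E/D] holding=-
step 3 (unstack(D, E)): towers=[B/A; C; E] holding=D

towers=[B/A; C; E] holding=D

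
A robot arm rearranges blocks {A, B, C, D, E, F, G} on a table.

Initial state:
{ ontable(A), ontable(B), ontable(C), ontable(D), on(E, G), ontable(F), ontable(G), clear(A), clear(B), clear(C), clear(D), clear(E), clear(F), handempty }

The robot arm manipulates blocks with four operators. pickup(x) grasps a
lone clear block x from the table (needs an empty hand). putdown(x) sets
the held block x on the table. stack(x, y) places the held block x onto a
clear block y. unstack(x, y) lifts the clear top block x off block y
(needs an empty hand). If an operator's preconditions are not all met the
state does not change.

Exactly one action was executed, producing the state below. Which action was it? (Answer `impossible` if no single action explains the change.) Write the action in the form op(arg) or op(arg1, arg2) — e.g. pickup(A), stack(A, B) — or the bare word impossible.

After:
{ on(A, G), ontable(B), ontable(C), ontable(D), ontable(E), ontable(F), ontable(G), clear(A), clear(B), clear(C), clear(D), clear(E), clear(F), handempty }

impossible

target: towers=[B; C; D; E; F; G/A] holding=-
         pickup(B) → towers=[A; C; D; F; G/E] holding=B
         pickup(F) → towers=[A; B; C; D; G/E] holding=F
         pickup(D) → towers=[A; B; C; F; G/E] holding=D
         pickup(A) → towers=[B; C; D; F; G/E] holding=A
     unstack(E, G) → towers=[A; B; C; D; F; G] holding=E
         pickup(C) → towers=[A; B; D; F; G/E] holding=C
none of the 6 applicable actions match → impossible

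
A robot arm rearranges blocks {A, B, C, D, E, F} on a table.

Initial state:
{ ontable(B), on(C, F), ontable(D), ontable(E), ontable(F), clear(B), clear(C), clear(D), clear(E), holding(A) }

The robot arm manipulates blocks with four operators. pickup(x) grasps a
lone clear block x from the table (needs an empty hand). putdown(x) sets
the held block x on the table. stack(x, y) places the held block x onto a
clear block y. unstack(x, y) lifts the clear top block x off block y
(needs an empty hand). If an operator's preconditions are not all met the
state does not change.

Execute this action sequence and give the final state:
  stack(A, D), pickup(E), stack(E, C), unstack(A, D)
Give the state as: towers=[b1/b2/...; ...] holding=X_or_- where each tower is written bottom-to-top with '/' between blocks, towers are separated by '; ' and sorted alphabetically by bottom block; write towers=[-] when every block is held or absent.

step 1 (stack(A, D)): towers=[B; D/A; E; F/C] holding=-
step 2 (pickup(E)): towers=[B; D/A; F/C] holding=E
step 3 (stack(E, C)): towers=[B; D/A; F/C/E] holding=-
step 4 (unstack(A, D)): towers=[B; D; F/C/E] holding=A

towers=[B; D; F/C/E] holding=A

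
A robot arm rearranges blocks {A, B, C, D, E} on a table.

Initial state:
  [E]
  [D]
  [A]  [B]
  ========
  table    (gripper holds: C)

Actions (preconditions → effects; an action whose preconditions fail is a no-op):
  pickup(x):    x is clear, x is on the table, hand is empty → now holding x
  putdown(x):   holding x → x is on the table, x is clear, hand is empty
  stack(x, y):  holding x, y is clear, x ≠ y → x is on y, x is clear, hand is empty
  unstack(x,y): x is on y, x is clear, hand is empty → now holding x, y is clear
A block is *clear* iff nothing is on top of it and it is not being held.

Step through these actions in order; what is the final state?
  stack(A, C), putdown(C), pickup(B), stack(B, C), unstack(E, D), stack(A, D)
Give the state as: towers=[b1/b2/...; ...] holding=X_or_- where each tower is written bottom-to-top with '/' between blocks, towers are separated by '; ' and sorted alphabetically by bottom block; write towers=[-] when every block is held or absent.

towers=[A/D; C/B] holding=E

step 1 (stack(A, C)) [no-op]: towers=[A/D/E; B] holding=C
step 2 (putdown(C)): towers=[A/D/E; B; C] holding=-
step 3 (pickup(B)): towers=[A/D/E; C] holding=B
step 4 (stack(B, C)): towers=[A/D/E; C/B] holding=-
step 5 (unstack(E, D)): towers=[A/D; C/B] holding=E
step 6 (stack(A, D)) [no-op]: towers=[A/D; C/B] holding=E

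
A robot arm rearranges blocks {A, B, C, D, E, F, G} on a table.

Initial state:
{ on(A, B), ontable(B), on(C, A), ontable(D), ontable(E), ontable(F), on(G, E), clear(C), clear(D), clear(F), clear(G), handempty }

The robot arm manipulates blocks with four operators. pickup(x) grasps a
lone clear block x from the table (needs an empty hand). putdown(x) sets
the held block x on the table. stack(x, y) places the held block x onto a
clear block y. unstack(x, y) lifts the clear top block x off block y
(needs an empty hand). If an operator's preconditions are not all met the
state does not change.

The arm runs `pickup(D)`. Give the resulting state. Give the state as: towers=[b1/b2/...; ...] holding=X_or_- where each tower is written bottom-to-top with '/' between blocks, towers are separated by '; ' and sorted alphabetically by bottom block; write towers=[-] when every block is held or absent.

towers=[B/A/C; E/G; F] holding=D

before: towers=[B/A/C; D; E/G; F] holding=-
pre[pickup(D)]: clear(D) ok, ontable(D) ok, handempty ok
all met → apply pickup(D)
after:  towers=[B/A/C; E/G; F] holding=D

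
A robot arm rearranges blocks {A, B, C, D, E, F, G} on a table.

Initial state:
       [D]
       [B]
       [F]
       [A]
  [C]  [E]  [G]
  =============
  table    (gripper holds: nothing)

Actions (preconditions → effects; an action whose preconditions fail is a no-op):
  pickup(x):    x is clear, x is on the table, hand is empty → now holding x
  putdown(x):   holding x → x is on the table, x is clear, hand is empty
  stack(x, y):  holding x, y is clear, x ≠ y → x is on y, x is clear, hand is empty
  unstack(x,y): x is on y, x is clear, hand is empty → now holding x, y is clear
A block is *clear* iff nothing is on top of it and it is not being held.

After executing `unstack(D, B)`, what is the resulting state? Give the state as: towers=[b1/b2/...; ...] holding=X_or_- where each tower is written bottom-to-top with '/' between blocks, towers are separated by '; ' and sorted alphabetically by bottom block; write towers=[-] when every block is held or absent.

before: towers=[C; E/A/F/B/D; G] holding=-
pre[unstack(D, B)]: on(D,B) ✓, clear(D) ✓, handempty ✓
all met → apply unstack(D, B)
after:  towers=[C; E/A/F/B; G] holding=D

towers=[C; E/A/F/B; G] holding=D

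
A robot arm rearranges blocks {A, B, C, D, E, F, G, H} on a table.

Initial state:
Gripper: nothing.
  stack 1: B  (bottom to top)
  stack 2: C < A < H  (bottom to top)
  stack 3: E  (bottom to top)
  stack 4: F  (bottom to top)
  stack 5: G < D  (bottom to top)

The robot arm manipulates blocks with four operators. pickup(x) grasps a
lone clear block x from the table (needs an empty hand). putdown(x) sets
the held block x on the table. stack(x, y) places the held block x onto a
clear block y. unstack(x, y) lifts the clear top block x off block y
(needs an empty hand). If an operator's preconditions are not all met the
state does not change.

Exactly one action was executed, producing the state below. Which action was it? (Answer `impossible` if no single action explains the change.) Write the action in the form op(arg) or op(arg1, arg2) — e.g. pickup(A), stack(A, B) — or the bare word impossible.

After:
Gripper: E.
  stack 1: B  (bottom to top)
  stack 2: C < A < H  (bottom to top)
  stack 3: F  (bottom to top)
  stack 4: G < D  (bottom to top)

target: towers=[B; C/A/H; F; G/D] holding=E
         pickup(E) → towers=[B; C/A/H; F; G/D] holding=E  ← match
     unstack(H, A) → towers=[B; C/A; E; F; G/D] holding=H
         pickup(B) → towers=[C/A/H; E; F; G/D] holding=B
         pickup(F) → towers=[B; C/A/H; E; G/D] holding=F
     unstack(D, G) → towers=[B; C/A/H; E; F; G] holding=D

pickup(E)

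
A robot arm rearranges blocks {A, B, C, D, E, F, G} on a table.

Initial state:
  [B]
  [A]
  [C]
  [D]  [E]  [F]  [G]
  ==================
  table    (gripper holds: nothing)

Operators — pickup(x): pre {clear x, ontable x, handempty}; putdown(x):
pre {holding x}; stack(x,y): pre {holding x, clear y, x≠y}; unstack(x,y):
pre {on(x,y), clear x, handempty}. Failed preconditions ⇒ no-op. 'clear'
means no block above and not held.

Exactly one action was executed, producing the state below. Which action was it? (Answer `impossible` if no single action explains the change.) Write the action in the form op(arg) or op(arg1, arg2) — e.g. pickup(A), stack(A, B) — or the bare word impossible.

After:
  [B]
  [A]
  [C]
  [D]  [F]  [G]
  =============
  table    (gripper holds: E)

pickup(E)

target: towers=[D/C/A/B; F; G] holding=E
     unstack(B, A) → towers=[D/C/A; E; F; G] holding=B
         pickup(F) → towers=[D/C/A/B; E; G] holding=F
         pickup(G) → towers=[D/C/A/B; E; F] holding=G
         pickup(E) → towers=[D/C/A/B; F; G] holding=E  ← match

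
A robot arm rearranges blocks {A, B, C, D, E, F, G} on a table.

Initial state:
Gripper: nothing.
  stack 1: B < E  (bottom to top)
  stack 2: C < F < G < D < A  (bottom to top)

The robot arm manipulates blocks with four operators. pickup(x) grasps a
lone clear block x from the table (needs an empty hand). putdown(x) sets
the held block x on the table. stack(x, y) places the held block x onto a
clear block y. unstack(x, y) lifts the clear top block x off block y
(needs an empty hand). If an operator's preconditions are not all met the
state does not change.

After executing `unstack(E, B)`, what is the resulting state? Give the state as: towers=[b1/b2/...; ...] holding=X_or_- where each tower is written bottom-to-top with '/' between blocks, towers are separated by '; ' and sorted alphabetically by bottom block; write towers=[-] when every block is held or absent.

before: towers=[B/E; C/F/G/D/A] holding=-
pre[unstack(E, B)]: on(E,B) ok, clear(E) ok, handempty ok
all met → apply unstack(E, B)
after:  towers=[B; C/F/G/D/A] holding=E

towers=[B; C/F/G/D/A] holding=E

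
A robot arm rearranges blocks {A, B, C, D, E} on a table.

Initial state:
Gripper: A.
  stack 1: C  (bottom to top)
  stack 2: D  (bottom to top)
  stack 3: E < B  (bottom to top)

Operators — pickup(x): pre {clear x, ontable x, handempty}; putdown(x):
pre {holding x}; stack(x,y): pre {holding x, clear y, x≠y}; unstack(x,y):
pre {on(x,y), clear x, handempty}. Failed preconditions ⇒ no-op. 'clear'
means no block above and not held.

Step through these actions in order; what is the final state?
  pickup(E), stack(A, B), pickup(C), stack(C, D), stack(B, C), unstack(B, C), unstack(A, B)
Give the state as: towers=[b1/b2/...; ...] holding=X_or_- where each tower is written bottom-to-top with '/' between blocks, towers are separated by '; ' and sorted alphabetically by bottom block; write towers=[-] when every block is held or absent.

step 1 (pickup(E)) [no-op]: towers=[C; D; E/B] holding=A
step 2 (stack(A, B)): towers=[C; D; E/B/A] holding=-
step 3 (pickup(C)): towers=[D; E/B/A] holding=C
step 4 (stack(C, D)): towers=[D/C; E/B/A] holding=-
step 5 (stack(B, C)) [no-op]: towers=[D/C; E/B/A] holding=-
step 6 (unstack(B, C)) [no-op]: towers=[D/C; E/B/A] holding=-
step 7 (unstack(A, B)): towers=[D/C; E/B] holding=A

towers=[D/C; E/B] holding=A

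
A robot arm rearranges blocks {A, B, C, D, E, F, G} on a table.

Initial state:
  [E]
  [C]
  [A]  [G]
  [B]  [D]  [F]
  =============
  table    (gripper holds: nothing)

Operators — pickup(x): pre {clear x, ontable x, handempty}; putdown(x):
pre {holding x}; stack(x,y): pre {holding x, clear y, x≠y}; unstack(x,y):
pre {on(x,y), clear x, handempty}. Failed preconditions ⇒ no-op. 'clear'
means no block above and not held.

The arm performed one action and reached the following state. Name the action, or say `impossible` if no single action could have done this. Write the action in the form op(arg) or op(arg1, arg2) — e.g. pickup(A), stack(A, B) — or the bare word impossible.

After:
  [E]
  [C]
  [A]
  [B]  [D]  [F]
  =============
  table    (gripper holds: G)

target: towers=[B/A/C/E; D; F] holding=G
         pickup(F) → towers=[B/A/C/E; D/G] holding=F
     unstack(G, D) → towers=[B/A/C/E; D; F] holding=G  ← match
     unstack(E, C) → towers=[B/A/C; D/G; F] holding=E

unstack(G, D)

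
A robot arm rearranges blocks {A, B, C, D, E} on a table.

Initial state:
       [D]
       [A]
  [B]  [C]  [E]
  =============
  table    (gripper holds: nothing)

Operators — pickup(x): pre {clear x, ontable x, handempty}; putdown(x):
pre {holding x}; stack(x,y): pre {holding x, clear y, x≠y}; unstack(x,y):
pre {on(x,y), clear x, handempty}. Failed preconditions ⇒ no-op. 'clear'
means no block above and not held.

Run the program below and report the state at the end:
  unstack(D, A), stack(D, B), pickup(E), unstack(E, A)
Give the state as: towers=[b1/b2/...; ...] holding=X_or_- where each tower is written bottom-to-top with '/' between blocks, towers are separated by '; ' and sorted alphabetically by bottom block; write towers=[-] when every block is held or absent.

step 1 (unstack(D, A)): towers=[B; C/A; E] holding=D
step 2 (stack(D, B)): towers=[B/D; C/A; E] holding=-
step 3 (pickup(E)): towers=[B/D; C/A] holding=E
step 4 (unstack(E, A)) [no-op]: towers=[B/D; C/A] holding=E

towers=[B/D; C/A] holding=E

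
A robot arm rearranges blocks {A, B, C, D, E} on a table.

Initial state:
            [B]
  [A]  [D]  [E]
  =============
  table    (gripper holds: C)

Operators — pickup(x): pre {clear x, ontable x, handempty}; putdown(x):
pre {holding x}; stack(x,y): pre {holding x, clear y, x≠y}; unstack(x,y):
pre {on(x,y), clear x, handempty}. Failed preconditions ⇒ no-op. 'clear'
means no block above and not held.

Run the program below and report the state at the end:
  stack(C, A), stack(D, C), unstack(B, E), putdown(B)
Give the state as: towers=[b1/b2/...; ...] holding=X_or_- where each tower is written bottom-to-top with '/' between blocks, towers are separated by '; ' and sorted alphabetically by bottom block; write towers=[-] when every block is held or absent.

towers=[A/C; B; D; E] holding=-

step 1 (stack(C, A)): towers=[A/C; D; E/B] holding=-
step 2 (stack(D, C)) [no-op]: towers=[A/C; D; E/B] holding=-
step 3 (unstack(B, E)): towers=[A/C; D; E] holding=B
step 4 (putdown(B)): towers=[A/C; B; D; E] holding=-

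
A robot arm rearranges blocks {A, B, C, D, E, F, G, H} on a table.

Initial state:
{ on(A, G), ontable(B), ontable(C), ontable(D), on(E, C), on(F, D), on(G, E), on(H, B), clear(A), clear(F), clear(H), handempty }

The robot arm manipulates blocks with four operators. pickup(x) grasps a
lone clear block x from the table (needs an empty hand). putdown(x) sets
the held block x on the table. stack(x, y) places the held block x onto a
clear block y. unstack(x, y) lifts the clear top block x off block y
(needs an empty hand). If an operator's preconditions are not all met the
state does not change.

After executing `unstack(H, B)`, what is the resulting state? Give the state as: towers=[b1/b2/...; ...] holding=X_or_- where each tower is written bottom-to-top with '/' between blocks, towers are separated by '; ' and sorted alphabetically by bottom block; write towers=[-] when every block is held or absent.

before: towers=[B/H; C/E/G/A; D/F] holding=-
pre[unstack(H, B)]: on(H,B) ok, clear(H) ok, handempty ok
all met → apply unstack(H, B)
after:  towers=[B; C/E/G/A; D/F] holding=H

towers=[B; C/E/G/A; D/F] holding=H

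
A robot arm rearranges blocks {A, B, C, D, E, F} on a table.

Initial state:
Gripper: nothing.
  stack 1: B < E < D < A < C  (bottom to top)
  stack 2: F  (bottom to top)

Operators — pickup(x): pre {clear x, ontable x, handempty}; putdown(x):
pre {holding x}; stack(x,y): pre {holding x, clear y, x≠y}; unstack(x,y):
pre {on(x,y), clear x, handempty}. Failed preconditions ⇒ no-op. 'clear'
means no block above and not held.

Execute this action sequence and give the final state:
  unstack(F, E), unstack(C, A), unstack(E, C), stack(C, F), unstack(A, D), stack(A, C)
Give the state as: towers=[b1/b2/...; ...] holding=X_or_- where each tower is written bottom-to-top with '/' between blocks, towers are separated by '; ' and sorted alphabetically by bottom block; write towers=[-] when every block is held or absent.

towers=[B/E/D; F/C/A] holding=-

step 1 (unstack(F, E)) [no-op]: towers=[B/E/D/A/C; F] holding=-
step 2 (unstack(C, A)): towers=[B/E/D/A; F] holding=C
step 3 (unstack(E, C)) [no-op]: towers=[B/E/D/A; F] holding=C
step 4 (stack(C, F)): towers=[B/E/D/A; F/C] holding=-
step 5 (unstack(A, D)): towers=[B/E/D; F/C] holding=A
step 6 (stack(A, C)): towers=[B/E/D; F/C/A] holding=-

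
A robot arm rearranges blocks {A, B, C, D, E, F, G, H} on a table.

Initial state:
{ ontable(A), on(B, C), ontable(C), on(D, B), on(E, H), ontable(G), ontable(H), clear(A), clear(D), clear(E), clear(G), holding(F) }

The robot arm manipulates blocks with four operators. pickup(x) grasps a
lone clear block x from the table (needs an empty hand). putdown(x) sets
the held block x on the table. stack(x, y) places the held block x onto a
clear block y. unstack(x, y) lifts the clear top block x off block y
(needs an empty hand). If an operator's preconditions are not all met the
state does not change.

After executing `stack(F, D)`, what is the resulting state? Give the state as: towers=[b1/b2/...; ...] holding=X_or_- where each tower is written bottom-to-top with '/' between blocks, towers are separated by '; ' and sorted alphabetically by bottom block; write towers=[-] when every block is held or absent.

before: towers=[A; C/B/D; G; H/E] holding=F
pre[stack(F, D)]: holding(F) ✓, clear(D) ✓, F≠D ✓
all met → apply stack(F, D)
after:  towers=[A; C/B/D/F; G; H/E] holding=-

towers=[A; C/B/D/F; G; H/E] holding=-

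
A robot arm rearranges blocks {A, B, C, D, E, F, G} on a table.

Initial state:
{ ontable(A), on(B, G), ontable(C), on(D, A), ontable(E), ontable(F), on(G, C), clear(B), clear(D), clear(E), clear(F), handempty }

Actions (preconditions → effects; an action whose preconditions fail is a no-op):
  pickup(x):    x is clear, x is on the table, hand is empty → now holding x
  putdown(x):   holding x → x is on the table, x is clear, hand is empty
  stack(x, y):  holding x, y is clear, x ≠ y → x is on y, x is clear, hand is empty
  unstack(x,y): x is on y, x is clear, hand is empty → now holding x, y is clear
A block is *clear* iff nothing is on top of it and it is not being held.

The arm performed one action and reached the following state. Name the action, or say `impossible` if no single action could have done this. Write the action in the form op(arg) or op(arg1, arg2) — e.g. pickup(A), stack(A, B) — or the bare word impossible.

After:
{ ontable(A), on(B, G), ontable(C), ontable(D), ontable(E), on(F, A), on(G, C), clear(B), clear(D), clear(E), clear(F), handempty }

impossible

target: towers=[A/F; C/G/B; D; E] holding=-
     unstack(B, G) → towers=[A/D; C/G; E; F] holding=B
         pickup(F) → towers=[A/D; C/G/B; E] holding=F
     unstack(D, A) → towers=[A; C/G/B; E; F] holding=D
         pickup(E) → towers=[A/D; C/G/B; F] holding=E
none of the 4 applicable actions match → impossible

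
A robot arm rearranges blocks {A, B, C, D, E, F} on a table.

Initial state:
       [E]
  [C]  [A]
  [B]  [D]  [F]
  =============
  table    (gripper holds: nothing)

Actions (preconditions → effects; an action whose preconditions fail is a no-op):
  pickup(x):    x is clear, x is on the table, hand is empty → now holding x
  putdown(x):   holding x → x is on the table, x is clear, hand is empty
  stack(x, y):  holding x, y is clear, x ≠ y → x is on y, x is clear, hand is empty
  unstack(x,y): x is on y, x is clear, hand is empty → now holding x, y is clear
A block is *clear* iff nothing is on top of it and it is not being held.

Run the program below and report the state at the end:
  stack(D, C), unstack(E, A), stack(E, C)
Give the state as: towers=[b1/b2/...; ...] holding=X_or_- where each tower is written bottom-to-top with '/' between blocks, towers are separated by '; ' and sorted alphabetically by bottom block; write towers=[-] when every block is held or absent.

towers=[B/C/E; D/A; F] holding=-

step 1 (stack(D, C)) [no-op]: towers=[B/C; D/A/E; F] holding=-
step 2 (unstack(E, A)): towers=[B/C; D/A; F] holding=E
step 3 (stack(E, C)): towers=[B/C/E; D/A; F] holding=-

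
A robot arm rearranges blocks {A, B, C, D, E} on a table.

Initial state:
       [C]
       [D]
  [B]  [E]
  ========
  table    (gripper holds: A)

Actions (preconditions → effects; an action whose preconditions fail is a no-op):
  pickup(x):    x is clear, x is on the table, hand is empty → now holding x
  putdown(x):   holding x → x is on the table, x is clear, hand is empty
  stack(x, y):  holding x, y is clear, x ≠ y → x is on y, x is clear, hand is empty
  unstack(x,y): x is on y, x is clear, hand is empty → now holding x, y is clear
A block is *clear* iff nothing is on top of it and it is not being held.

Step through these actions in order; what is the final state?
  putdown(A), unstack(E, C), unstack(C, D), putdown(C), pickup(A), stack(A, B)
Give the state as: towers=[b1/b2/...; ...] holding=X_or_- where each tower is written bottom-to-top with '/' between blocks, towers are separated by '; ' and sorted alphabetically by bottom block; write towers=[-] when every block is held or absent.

towers=[B/A; C; E/D] holding=-

step 1 (putdown(A)): towers=[A; B; E/D/C] holding=-
step 2 (unstack(E, C)) [no-op]: towers=[A; B; E/D/C] holding=-
step 3 (unstack(C, D)): towers=[A; B; E/D] holding=C
step 4 (putdown(C)): towers=[A; B; C; E/D] holding=-
step 5 (pickup(A)): towers=[B; C; E/D] holding=A
step 6 (stack(A, B)): towers=[B/A; C; E/D] holding=-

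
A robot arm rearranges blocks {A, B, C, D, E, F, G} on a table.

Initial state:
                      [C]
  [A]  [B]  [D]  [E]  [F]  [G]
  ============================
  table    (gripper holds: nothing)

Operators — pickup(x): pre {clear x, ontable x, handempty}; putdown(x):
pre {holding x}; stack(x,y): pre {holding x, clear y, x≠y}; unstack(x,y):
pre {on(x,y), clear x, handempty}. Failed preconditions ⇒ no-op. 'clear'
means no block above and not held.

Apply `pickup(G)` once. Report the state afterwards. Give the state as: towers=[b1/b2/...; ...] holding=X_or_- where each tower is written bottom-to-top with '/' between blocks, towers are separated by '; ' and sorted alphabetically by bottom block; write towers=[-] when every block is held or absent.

before: towers=[A; B; D; E; F/C; G] holding=-
pre[pickup(G)]: clear(G) yes, ontable(G) yes, handempty yes
all met → apply pickup(G)
after:  towers=[A; B; D; E; F/C] holding=G

towers=[A; B; D; E; F/C] holding=G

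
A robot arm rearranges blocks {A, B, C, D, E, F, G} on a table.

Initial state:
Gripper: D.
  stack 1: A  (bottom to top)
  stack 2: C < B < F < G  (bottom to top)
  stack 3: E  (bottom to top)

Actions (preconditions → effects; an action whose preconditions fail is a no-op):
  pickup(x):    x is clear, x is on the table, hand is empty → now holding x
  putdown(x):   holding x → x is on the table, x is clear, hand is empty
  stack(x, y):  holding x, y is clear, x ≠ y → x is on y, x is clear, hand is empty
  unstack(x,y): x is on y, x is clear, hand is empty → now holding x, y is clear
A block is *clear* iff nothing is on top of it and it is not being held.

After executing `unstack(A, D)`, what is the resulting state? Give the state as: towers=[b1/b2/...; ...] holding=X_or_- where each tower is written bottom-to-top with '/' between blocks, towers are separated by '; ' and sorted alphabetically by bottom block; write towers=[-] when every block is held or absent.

before: towers=[A; C/B/F/G; E] holding=D
pre[unstack(A, D)]: on(A,D) ✗, clear(A) ✓, handempty ✗
on(A,D), handempty unmet → unstack(A, D) is a no-op
after:  towers=[A; C/B/F/G; E] holding=D

towers=[A; C/B/F/G; E] holding=D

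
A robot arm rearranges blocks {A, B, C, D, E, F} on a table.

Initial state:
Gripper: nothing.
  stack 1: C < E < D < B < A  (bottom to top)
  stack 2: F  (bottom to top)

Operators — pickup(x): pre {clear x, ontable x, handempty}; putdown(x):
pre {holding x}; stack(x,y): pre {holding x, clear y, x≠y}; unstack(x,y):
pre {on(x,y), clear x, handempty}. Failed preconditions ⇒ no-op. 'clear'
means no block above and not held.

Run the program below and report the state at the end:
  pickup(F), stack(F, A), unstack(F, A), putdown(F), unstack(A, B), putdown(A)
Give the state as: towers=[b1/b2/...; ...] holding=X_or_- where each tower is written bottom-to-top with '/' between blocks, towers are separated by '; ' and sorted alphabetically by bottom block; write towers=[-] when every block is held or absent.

step 1 (pickup(F)): towers=[C/E/D/B/A] holding=F
step 2 (stack(F, A)): towers=[C/E/D/B/A/F] holding=-
step 3 (unstack(F, A)): towers=[C/E/D/B/A] holding=F
step 4 (putdown(F)): towers=[C/E/D/B/A; F] holding=-
step 5 (unstack(A, B)): towers=[C/E/D/B; F] holding=A
step 6 (putdown(A)): towers=[A; C/E/D/B; F] holding=-

towers=[A; C/E/D/B; F] holding=-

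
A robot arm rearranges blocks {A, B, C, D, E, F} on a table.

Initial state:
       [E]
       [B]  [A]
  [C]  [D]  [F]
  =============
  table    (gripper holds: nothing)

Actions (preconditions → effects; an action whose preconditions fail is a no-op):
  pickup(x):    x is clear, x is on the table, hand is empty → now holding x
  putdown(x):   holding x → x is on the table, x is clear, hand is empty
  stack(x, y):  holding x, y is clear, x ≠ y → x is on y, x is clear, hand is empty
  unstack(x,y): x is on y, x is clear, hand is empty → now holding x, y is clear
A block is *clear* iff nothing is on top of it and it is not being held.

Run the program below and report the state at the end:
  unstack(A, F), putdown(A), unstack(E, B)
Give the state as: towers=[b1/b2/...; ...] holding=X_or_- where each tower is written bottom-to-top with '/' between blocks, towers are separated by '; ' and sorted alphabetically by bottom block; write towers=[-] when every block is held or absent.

step 1 (unstack(A, F)): towers=[C; D/B/E; F] holding=A
step 2 (putdown(A)): towers=[A; C; D/B/E; F] holding=-
step 3 (unstack(E, B)): towers=[A; C; D/B; F] holding=E

towers=[A; C; D/B; F] holding=E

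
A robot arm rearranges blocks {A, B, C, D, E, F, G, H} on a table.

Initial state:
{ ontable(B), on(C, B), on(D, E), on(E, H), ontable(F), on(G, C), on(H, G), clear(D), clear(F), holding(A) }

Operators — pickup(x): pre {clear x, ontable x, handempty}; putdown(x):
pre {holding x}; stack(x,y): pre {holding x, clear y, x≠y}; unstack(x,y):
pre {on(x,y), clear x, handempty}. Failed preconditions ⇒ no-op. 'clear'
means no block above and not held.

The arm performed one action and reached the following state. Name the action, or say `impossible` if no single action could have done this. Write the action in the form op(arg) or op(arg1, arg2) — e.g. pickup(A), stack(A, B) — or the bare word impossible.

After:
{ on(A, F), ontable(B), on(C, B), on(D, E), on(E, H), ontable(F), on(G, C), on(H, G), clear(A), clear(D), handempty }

target: towers=[B/C/G/H/E/D; F/A] holding=-
        putdown(A) → towers=[A; B/C/G/H/E/D; F] holding=-
       stack(A, F) → towers=[B/C/G/H/E/D; F/A] holding=-  ← match
       stack(A, D) → towers=[B/C/G/H/E/D/A; F] holding=-

stack(A, F)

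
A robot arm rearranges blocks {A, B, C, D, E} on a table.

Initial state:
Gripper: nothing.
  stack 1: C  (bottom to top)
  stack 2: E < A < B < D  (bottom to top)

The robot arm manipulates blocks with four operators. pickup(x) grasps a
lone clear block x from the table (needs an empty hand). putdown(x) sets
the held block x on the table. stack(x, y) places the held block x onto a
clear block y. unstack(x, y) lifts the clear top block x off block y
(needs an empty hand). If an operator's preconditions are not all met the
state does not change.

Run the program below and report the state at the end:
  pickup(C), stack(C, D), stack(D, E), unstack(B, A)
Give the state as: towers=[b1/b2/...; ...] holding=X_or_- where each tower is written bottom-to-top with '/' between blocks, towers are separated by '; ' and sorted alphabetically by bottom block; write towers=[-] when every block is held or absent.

step 1 (pickup(C)): towers=[E/A/B/D] holding=C
step 2 (stack(C, D)): towers=[E/A/B/D/C] holding=-
step 3 (stack(D, E)) [no-op]: towers=[E/A/B/D/C] holding=-
step 4 (unstack(B, A)) [no-op]: towers=[E/A/B/D/C] holding=-

towers=[E/A/B/D/C] holding=-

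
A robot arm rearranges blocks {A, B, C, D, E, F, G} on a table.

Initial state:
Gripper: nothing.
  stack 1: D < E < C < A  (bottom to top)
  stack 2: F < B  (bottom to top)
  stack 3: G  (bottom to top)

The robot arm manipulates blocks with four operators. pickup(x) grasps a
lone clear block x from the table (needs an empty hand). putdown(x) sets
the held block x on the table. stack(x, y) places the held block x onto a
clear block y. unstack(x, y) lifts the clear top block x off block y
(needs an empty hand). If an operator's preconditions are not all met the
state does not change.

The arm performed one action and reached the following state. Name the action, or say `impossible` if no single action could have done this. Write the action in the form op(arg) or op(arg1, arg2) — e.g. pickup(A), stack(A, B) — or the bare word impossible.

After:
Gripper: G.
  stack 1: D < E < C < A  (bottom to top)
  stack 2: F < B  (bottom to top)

target: towers=[D/E/C/A; F/B] holding=G
     unstack(B, F) → towers=[D/E/C/A; F; G] holding=B
         pickup(G) → towers=[D/E/C/A; F/B] holding=G  ← match
     unstack(A, C) → towers=[D/E/C; F/B; G] holding=A

pickup(G)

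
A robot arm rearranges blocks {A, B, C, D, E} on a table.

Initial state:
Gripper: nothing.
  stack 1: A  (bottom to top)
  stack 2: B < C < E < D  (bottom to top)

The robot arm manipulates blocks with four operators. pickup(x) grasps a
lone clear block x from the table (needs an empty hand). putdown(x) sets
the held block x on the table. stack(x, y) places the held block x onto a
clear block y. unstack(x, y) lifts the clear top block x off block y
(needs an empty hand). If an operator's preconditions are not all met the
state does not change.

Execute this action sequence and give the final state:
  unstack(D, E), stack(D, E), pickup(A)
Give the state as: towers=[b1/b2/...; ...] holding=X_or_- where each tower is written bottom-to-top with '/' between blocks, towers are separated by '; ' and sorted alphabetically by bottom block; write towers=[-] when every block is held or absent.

towers=[B/C/E/D] holding=A

step 1 (unstack(D, E)): towers=[A; B/C/E] holding=D
step 2 (stack(D, E)): towers=[A; B/C/E/D] holding=-
step 3 (pickup(A)): towers=[B/C/E/D] holding=A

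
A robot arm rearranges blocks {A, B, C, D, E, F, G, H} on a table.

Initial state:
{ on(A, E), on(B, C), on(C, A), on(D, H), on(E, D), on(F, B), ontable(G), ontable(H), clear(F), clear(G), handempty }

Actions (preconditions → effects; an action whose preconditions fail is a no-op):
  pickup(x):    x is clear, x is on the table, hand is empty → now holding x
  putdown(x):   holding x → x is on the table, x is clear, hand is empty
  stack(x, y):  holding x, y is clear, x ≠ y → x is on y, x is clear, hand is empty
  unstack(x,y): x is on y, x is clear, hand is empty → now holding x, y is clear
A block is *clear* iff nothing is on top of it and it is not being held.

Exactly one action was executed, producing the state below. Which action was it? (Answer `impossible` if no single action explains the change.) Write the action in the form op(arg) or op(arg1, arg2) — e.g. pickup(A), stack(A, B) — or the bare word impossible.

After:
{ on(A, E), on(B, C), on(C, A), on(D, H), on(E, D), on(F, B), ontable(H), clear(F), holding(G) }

target: towers=[H/D/E/A/C/B/F] holding=G
         pickup(G) → towers=[H/D/E/A/C/B/F] holding=G  ← match
     unstack(F, B) → towers=[G; H/D/E/A/C/B] holding=F

pickup(G)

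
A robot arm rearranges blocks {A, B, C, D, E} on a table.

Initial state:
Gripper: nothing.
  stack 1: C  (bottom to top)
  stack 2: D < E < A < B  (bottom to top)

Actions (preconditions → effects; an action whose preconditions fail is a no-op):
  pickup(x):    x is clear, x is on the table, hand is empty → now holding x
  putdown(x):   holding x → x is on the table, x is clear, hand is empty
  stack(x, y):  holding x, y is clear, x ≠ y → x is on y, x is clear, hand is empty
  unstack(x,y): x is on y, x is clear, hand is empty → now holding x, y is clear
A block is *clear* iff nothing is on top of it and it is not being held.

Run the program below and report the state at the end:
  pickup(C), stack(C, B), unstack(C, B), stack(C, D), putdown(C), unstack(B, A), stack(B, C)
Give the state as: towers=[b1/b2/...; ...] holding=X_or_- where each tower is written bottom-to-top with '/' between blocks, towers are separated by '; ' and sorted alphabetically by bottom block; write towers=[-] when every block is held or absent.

step 1 (pickup(C)): towers=[D/E/A/B] holding=C
step 2 (stack(C, B)): towers=[D/E/A/B/C] holding=-
step 3 (unstack(C, B)): towers=[D/E/A/B] holding=C
step 4 (stack(C, D)) [no-op]: towers=[D/E/A/B] holding=C
step 5 (putdown(C)): towers=[C; D/E/A/B] holding=-
step 6 (unstack(B, A)): towers=[C; D/E/A] holding=B
step 7 (stack(B, C)): towers=[C/B; D/E/A] holding=-

towers=[C/B; D/E/A] holding=-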